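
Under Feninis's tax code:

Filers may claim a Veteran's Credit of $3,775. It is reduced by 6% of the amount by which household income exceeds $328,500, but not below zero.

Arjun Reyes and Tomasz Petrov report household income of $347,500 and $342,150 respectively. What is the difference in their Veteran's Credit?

$321

Arjun ($347,500): Veteran's Credit: 6% of the $19,000 excess over $328,500 is $1,140; credit = $3,775 − $1,140 = $2,635.
Tomasz ($342,150): Veteran's Credit: 6% of the $13,650 excess over $328,500 is $819; credit = $3,775 − $819 = $2,956.
Difference: |$2,635 − $2,956| = $321.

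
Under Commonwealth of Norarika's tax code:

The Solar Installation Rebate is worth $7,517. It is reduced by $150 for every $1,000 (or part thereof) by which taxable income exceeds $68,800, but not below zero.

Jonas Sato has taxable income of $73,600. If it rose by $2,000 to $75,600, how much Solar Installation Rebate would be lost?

$300

At $73,600 — income exceeds $68,800 by $4,800, which is 5 full-or-partial $1,000 increments; reduction = 5 × $150 = $750, leaving $6,767.
At $75,600 — income exceeds $68,800 by $6,800, which is 7 full-or-partial $1,000 increments; reduction = 7 × $150 = $1,050, leaving $6,467.
Lost: $6,767 − $6,467 = $300.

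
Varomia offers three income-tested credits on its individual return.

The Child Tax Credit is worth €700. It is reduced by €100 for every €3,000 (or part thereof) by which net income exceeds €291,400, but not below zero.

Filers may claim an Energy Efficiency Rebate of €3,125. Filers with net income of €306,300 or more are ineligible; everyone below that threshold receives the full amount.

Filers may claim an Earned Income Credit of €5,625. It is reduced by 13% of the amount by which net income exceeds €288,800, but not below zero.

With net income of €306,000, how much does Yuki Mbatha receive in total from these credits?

€6,714

Child Tax Credit: income exceeds €291,400 by €14,600, which is 5 full-or-partial €3,000 increments; reduction = 5 × €100 = €500, leaving €200.
Energy Efficiency Rebate: €306,000 is below the €306,300 cutoff, so the full €3,125 applies.
Earned Income Credit: 13% of the €17,200 excess over €288,800 is €2,236; credit = €5,625 − €2,236 = €3,389.
Total: €200 + €3,125 + €3,389 = €6,714.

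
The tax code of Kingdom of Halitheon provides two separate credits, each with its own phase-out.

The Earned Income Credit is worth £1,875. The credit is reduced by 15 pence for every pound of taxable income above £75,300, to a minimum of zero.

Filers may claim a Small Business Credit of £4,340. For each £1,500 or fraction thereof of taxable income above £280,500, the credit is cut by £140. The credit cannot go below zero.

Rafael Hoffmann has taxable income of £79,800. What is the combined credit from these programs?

Earned Income Credit: 15% of the £4,500 excess over £75,300 is £675; credit = £1,875 − £675 = £1,200.
Small Business Credit: £79,800 is at or below the £280,500 threshold, so the full £4,340 applies.
Total: £1,200 + £4,340 = £5,540.

£5,540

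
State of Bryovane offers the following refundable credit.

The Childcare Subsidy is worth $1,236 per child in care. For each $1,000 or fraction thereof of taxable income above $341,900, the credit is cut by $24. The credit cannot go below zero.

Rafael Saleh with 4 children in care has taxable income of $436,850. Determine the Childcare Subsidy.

$2,664

Childcare Subsidy: base = 4 × $1,236 = $4,944. income exceeds $341,900 by $94,950, which is 95 full-or-partial $1,000 increments; reduction = 95 × $24 = $2,280, leaving $2,664.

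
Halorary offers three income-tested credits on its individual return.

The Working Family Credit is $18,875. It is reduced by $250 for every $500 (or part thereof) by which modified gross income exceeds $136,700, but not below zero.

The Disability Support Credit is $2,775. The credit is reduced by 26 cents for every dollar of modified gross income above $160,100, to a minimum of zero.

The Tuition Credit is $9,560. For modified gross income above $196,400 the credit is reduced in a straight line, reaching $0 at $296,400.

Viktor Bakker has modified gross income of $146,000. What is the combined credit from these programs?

Working Family Credit: income exceeds $136,700 by $9,300, which is 19 full-or-partial $500 increments; reduction = 19 × $250 = $4,750, leaving $14,125.
Disability Support Credit: $146,000 is at or below the $160,100 threshold, so the full $2,775 applies.
Tuition Credit: $146,000 is at or below the $196,400 threshold, so the full $9,560 applies.
Total: $14,125 + $2,775 + $9,560 = $26,460.

$26,460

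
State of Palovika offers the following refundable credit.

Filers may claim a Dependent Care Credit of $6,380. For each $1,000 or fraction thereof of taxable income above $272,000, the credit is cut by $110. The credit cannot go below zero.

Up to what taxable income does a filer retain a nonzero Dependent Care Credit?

After 57 increments the reduction is 57 × $110 = $6,270, leaving $110; one more increment wipes it out. Increment 57 ends at excess 57 × $1,000 = $57,000, so the highest qualifying income is $272,000 + $57,000 = $329,000.

$329,000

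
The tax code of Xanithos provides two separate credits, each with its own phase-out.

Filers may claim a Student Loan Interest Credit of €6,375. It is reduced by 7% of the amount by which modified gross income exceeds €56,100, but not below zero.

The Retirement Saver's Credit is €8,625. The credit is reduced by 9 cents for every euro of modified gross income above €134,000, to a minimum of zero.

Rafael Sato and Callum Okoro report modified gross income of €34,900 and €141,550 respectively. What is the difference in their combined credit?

€6,661

Rafael (€34,900): Student Loan Interest Credit: €34,900 is at or below the €56,100 threshold, so the full €6,375 applies. Retirement Saver's Credit: €34,900 is at or below the €134,000 threshold, so the full €8,625 applies. total €6,375 + €8,625 = €15,000
Callum (€141,550): Student Loan Interest Credit: 7% of the €85,450 excess over €56,100 is €5,981.50; credit = €6,375 − €5,981.50 = €393.50. Retirement Saver's Credit: 9% of the €7,550 excess over €134,000 is €679.50; credit = €8,625 − €679.50 = €7,945.50. total €393.50 + €7,945.50 = €8,339
Difference: |€15,000 − €8,339| = €6,661.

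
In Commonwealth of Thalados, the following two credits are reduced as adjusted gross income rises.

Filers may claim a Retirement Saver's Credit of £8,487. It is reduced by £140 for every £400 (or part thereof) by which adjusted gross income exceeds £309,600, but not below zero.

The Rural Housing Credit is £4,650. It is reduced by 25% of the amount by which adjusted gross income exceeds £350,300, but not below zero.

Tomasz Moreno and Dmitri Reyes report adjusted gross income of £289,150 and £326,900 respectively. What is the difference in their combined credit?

Tomasz (£289,150): Retirement Saver's Credit: £289,150 is at or below the £309,600 threshold, so the full £8,487 applies. Rural Housing Credit: £289,150 is at or below the £350,300 threshold, so the full £4,650 applies. total £8,487 + £4,650 = £13,137
Dmitri (£326,900): Retirement Saver's Credit: income exceeds £309,600 by £17,300, which is 44 full-or-partial £400 increments; reduction = 44 × £140 = £6,160, leaving £2,327. Rural Housing Credit: £326,900 is at or below the £350,300 threshold, so the full £4,650 applies. total £2,327 + £4,650 = £6,977
Difference: |£13,137 − £6,977| = £6,160.

£6,160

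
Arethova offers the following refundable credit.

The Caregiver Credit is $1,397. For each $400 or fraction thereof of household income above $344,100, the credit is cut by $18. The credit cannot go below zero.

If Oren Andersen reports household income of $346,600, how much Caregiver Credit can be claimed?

Caregiver Credit: income exceeds $344,100 by $2,500, which is 7 full-or-partial $400 increments; reduction = 7 × $18 = $126, leaving $1,271.

$1,271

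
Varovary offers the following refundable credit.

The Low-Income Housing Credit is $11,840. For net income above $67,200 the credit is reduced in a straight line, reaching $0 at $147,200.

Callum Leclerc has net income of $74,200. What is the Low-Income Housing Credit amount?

$10,804

Low-Income Housing Credit: $74,200 is $7,000 into a $80,000 phase-out range, leaving 73,000/80,000 of the credit: $11,840 × 73,000/80,000 = $10,804.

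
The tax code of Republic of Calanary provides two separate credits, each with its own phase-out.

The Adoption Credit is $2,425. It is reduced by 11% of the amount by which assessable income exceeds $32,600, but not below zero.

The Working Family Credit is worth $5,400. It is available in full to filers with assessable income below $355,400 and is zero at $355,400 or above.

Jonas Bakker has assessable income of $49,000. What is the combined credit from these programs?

Adoption Credit: 11% of the $16,400 excess over $32,600 is $1,804; credit = $2,425 − $1,804 = $621.
Working Family Credit: $49,000 is below the $355,400 cutoff, so the full $5,400 applies.
Total: $621 + $5,400 = $6,021.

$6,021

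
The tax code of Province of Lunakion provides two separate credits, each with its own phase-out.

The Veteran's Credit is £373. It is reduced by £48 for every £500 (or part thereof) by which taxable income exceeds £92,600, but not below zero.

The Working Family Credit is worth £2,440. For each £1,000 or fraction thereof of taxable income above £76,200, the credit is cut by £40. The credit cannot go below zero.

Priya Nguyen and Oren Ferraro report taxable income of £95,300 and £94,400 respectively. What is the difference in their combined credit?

£136

Priya (£95,300): Veteran's Credit: income exceeds £92,600 by £2,700, which is 6 full-or-partial £500 increments; reduction = 6 × £48 = £288, leaving £85. Working Family Credit: income exceeds £76,200 by £19,100, which is 20 full-or-partial £1,000 increments; reduction = 20 × £40 = £800, leaving £1,640. total £85 + £1,640 = £1,725
Oren (£94,400): Veteran's Credit: income exceeds £92,600 by £1,800, which is 4 full-or-partial £500 increments; reduction = 4 × £48 = £192, leaving £181. Working Family Credit: income exceeds £76,200 by £18,200, which is 19 full-or-partial £1,000 increments; reduction = 19 × £40 = £760, leaving £1,680. total £181 + £1,680 = £1,861
Difference: |£1,725 − £1,861| = £136.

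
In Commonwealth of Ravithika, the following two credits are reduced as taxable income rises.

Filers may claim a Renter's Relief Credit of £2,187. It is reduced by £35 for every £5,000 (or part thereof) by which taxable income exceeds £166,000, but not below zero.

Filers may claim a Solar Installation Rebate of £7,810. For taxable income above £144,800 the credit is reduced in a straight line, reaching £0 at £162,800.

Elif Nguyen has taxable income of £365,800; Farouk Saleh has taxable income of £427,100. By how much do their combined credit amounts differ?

£455

Elif (£365,800): Renter's Relief Credit: income exceeds £166,000 by £199,800, which is 40 full-or-partial £5,000 increments; reduction = 40 × £35 = £1,400, leaving £787. Solar Installation Rebate: £365,800 is at or above £162,800, so the credit is £0. total £787 + £0 = £787
Farouk (£427,100): Renter's Relief Credit: income exceeds £166,000 by £261,100, which is 53 full-or-partial £5,000 increments; reduction = 53 × £35 = £1,855, leaving £332. Solar Installation Rebate: £427,100 is at or above £162,800, so the credit is £0. total £332 + £0 = £332
Difference: |£787 − £332| = £455.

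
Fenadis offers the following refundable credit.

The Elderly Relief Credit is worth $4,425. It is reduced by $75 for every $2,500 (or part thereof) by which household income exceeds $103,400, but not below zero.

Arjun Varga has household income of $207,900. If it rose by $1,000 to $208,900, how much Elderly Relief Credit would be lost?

At $207,900 — income exceeds $103,400 by $104,500, which is 42 full-or-partial $2,500 increments; reduction = 42 × $75 = $3,150, leaving $1,275.
At $208,900 — income exceeds $103,400 by $105,500, which is 43 full-or-partial $2,500 increments; reduction = 43 × $75 = $3,225, leaving $1,200.
Lost: $1,275 − $1,200 = $75.

$75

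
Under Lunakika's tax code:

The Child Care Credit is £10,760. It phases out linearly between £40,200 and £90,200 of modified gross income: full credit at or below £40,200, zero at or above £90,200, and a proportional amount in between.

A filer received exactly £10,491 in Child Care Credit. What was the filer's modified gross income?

£41,450

£10,491 is 10,491/10,760 of the full £10,760, so 269/10,760 of the £50,000 range has been used: income = £40,200 + £50,000 × 269/10,760 = £41,450.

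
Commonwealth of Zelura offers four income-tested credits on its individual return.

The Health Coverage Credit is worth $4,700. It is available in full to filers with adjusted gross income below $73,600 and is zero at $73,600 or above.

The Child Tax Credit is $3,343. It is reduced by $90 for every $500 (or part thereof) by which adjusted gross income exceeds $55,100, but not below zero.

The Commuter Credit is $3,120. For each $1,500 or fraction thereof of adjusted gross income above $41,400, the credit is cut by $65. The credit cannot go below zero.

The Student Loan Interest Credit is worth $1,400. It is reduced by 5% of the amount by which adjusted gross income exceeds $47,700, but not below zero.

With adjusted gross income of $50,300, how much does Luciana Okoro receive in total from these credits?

$12,043

Health Coverage Credit: $50,300 is below the $73,600 cutoff, so the full $4,700 applies.
Child Tax Credit: $50,300 is at or below the $55,100 threshold, so the full $3,343 applies.
Commuter Credit: income exceeds $41,400 by $8,900, which is 6 full-or-partial $1,500 increments; reduction = 6 × $65 = $390, leaving $2,730.
Student Loan Interest Credit: 5% of the $2,600 excess over $47,700 is $130; credit = $1,400 − $130 = $1,270.
Total: $4,700 + $3,343 + $2,730 + $1,270 = $12,043.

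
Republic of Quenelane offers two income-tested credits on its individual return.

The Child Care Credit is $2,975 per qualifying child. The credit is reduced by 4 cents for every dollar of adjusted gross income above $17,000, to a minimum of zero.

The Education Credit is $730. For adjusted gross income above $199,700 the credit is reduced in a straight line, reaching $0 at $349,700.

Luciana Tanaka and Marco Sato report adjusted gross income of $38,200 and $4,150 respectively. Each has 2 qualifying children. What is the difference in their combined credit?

$848

Luciana ($38,200): Child Care Credit: base = 2 × $2,975 = $5,950. 4% of the $21,200 excess over $17,000 is $848; credit = $5,950 − $848 = $5,102. Education Credit: $38,200 is at or below the $199,700 threshold, so the full $730 applies. total $5,102 + $730 = $5,832
Marco ($4,150): Child Care Credit: base = 2 × $2,975 = $5,950. $4,150 is at or below the $17,000 threshold, so the full $5,950 applies. Education Credit: $4,150 is at or below the $199,700 threshold, so the full $730 applies. total $5,950 + $730 = $6,680
Difference: |$5,832 − $6,680| = $848.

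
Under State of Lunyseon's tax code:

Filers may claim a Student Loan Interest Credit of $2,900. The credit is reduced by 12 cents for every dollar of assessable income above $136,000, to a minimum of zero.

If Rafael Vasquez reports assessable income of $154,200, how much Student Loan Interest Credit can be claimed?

$716

Student Loan Interest Credit: 12% of the $18,200 excess over $136,000 is $2,184; credit = $2,900 − $2,184 = $716.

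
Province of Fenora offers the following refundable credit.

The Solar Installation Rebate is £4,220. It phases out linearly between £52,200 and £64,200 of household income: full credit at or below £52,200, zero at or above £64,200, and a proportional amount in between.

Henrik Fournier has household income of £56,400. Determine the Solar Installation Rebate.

£2,743

Solar Installation Rebate: £56,400 is £4,200 into a £12,000 phase-out range, leaving 7,800/12,000 of the credit: £4,220 × 7,800/12,000 = £2,743.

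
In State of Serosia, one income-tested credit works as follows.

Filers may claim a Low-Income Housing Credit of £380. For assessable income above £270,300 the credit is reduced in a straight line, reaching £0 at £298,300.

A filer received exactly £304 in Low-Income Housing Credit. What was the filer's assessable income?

£304 is 304/380 of the full £380, so 76/380 of the £28,000 range has been used: income = £270,300 + £28,000 × 76/380 = £275,900.

£275,900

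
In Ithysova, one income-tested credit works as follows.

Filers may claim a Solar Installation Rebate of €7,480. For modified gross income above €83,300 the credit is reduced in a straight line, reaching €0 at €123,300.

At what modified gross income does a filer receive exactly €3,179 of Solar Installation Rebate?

€106,300

€3,179 is 3,179/7,480 of the full €7,480, so 4,301/7,480 of the €40,000 range has been used: income = €83,300 + €40,000 × 4,301/7,480 = €106,300.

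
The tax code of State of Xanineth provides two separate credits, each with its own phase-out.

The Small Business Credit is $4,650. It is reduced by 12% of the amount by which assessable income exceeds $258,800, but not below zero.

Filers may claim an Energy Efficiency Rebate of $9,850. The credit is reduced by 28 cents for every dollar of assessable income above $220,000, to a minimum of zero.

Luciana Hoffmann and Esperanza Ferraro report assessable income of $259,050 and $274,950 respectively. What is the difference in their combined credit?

Luciana ($259,050): Small Business Credit: 12% of the $250 excess over $258,800 is $30; credit = $4,650 − $30 = $4,620. Energy Efficiency Rebate: 28% of the $39,050 excess over $220,000 is $10,934 ≥ base, so the credit is $0. total $4,620 + $0 = $4,620
Esperanza ($274,950): Small Business Credit: 12% of the $16,150 excess over $258,800 is $1,938; credit = $4,650 − $1,938 = $2,712. Energy Efficiency Rebate: 28% of the $54,950 excess over $220,000 is $15,386 ≥ base, so the credit is $0. total $2,712 + $0 = $2,712
Difference: |$4,620 − $2,712| = $1,908.

$1,908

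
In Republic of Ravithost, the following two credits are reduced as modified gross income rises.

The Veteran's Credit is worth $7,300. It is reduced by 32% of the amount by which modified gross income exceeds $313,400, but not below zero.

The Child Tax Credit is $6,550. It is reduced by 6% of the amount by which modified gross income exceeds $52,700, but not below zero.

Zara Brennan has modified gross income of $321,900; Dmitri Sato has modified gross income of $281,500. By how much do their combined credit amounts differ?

$2,720

Zara ($321,900): Veteran's Credit: 32% of the $8,500 excess over $313,400 is $2,720; credit = $7,300 − $2,720 = $4,580. Child Tax Credit: 6% of the $269,200 excess over $52,700 is $16,152 ≥ base, so the credit is $0. total $4,580 + $0 = $4,580
Dmitri ($281,500): Veteran's Credit: $281,500 is at or below the $313,400 threshold, so the full $7,300 applies. Child Tax Credit: 6% of the $228,800 excess over $52,700 is $13,728 ≥ base, so the credit is $0. total $7,300 + $0 = $7,300
Difference: |$4,580 − $7,300| = $2,720.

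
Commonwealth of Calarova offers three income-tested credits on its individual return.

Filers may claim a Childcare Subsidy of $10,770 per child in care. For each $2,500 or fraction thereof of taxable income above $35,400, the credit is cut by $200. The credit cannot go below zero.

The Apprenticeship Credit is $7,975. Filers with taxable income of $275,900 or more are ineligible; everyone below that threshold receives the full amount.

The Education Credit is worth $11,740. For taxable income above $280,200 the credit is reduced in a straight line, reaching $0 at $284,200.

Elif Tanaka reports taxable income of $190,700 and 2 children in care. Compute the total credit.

Childcare Subsidy: base = 2 × $10,770 = $21,540. income exceeds $35,400 by $155,300, which is 63 full-or-partial $2,500 increments; reduction = 63 × $200 = $12,600, leaving $8,940.
Apprenticeship Credit: $190,700 is below the $275,900 cutoff, so the full $7,975 applies.
Education Credit: $190,700 is at or below the $280,200 threshold, so the full $11,740 applies.
Total: $8,940 + $7,975 + $11,740 = $28,655.

$28,655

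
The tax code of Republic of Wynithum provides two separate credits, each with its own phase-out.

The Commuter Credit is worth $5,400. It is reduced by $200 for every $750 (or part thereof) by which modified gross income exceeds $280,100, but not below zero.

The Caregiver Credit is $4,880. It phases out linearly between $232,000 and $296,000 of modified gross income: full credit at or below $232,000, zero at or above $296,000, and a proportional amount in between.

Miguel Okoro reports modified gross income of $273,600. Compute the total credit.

Commuter Credit: $273,600 is at or below the $280,100 threshold, so the full $5,400 applies.
Caregiver Credit: $273,600 is $41,600 into a $64,000 phase-out range, leaving 22,400/64,000 of the credit: $4,880 × 22,400/64,000 = $1,708.
Total: $5,400 + $1,708 = $7,108.

$7,108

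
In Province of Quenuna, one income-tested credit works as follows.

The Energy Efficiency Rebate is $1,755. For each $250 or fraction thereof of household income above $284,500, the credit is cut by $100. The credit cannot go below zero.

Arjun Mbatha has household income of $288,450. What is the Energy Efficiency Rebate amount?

$155

Energy Efficiency Rebate: income exceeds $284,500 by $3,950, which is 16 full-or-partial $250 increments; reduction = 16 × $100 = $1,600, leaving $155.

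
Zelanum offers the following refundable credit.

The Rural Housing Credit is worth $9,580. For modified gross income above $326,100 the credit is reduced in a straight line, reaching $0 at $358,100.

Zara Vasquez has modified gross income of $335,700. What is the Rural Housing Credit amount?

$6,706

Rural Housing Credit: $335,700 is $9,600 into a $32,000 phase-out range, leaving 22,400/32,000 of the credit: $9,580 × 22,400/32,000 = $6,706.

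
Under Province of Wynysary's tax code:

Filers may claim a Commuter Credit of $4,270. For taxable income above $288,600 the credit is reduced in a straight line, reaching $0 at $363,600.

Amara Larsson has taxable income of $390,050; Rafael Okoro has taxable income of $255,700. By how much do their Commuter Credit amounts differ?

$4,270

Amara ($390,050): Commuter Credit: $390,050 is at or above $363,600, so the credit is $0.
Rafael ($255,700): Commuter Credit: $255,700 is at or below the $288,600 threshold, so the full $4,270 applies.
Difference: |$0 − $4,270| = $4,270.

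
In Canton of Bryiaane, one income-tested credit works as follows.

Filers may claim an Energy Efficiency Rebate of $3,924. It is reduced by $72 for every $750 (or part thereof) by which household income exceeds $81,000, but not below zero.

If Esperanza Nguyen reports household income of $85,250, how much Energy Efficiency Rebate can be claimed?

Energy Efficiency Rebate: income exceeds $81,000 by $4,250, which is 6 full-or-partial $750 increments; reduction = 6 × $72 = $432, leaving $3,492.

$3,492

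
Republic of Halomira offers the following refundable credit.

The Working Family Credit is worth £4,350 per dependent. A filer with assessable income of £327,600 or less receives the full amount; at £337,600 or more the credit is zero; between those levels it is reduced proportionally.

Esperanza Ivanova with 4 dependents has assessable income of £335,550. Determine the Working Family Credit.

Working Family Credit: base = 4 × £4,350 = £17,400. £335,550 is £7,950 into a £10,000 phase-out range, leaving 2,050/10,000 of the credit: £17,400 × 2,050/10,000 = £3,567.

£3,567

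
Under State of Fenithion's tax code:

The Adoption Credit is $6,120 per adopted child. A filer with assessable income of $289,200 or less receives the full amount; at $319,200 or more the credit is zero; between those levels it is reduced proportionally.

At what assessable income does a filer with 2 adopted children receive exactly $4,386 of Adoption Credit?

Full credit = 2 × $6,120 = $12,240.
$4,386 is 4,386/12,240 of the full $12,240, so 7,854/12,240 of the $30,000 range has been used: income = $289,200 + $30,000 × 7,854/12,240 = $308,450.

$308,450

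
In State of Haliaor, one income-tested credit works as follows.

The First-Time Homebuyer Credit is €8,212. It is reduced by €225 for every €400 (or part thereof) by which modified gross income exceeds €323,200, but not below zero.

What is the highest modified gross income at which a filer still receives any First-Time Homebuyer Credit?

€337,600

After 36 increments the reduction is 36 × €225 = €8,100, leaving €112; one more increment wipes it out. Increment 36 ends at excess 36 × €400 = €14,400, so the highest qualifying income is €323,200 + €14,400 = €337,600.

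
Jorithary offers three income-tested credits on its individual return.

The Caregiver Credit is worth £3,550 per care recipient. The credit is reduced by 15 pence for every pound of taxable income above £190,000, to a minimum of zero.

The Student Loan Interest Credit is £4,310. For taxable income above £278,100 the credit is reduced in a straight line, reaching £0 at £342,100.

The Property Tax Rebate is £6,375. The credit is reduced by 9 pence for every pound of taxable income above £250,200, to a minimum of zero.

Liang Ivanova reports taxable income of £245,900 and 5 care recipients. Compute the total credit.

£20,050

Caregiver Credit: base = 5 × £3,550 = £17,750. 15% of the £55,900 excess over £190,000 is £8,385; credit = £17,750 − £8,385 = £9,365.
Student Loan Interest Credit: £245,900 is at or below the £278,100 threshold, so the full £4,310 applies.
Property Tax Rebate: £245,900 is at or below the £250,200 threshold, so the full £6,375 applies.
Total: £9,365 + £4,310 + £6,375 = £20,050.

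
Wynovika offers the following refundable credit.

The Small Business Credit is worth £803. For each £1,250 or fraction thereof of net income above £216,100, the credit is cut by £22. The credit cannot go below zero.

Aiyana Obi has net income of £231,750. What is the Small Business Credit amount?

Small Business Credit: income exceeds £216,100 by £15,650, which is 13 full-or-partial £1,250 increments; reduction = 13 × £22 = £286, leaving £517.

£517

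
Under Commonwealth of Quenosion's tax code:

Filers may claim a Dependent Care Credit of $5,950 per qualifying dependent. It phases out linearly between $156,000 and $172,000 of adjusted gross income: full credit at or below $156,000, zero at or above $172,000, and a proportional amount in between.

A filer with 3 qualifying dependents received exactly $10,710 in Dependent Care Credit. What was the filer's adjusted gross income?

$162,400

Full credit = 3 × $5,950 = $17,850.
$10,710 is 10,710/17,850 of the full $17,850, so 7,140/17,850 of the $16,000 range has been used: income = $156,000 + $16,000 × 7,140/17,850 = $162,400.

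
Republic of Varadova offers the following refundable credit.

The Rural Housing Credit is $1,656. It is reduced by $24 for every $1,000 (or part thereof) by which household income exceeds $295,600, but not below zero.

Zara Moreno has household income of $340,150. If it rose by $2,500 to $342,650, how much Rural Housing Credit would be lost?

At $340,150 — income exceeds $295,600 by $44,550, which is 45 full-or-partial $1,000 increments; reduction = 45 × $24 = $1,080, leaving $576.
At $342,650 — income exceeds $295,600 by $47,050, which is 48 full-or-partial $1,000 increments; reduction = 48 × $24 = $1,152, leaving $504.
Lost: $576 − $504 = $72.

$72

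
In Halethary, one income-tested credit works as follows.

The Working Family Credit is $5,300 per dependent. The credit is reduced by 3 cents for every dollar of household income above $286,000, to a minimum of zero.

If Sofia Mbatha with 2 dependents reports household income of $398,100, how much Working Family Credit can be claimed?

Working Family Credit: base = 2 × $5,300 = $10,600. 3% of the $112,100 excess over $286,000 is $3,363; credit = $10,600 − $3,363 = $7,237.

$7,237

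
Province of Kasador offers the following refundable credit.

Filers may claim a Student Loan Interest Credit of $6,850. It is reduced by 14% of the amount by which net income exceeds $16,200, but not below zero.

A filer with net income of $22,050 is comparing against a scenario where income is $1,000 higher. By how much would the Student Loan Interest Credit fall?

At $22,050 — 14% of the $5,850 excess over $16,200 is $819; credit = $6,850 − $819 = $6,031.
At $23,050 — 14% of the $6,850 excess over $16,200 is $959; credit = $6,850 − $959 = $5,891.
Lost: $6,031 − $5,891 = $140.

$140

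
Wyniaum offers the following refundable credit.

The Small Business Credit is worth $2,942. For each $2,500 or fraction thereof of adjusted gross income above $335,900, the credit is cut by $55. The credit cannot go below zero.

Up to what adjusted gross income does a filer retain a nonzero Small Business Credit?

After 53 increments the reduction is 53 × $55 = $2,915, leaving $27; one more increment wipes it out. Increment 53 ends at excess 53 × $2,500 = $132,500, so the highest qualifying income is $335,900 + $132,500 = $468,400.

$468,400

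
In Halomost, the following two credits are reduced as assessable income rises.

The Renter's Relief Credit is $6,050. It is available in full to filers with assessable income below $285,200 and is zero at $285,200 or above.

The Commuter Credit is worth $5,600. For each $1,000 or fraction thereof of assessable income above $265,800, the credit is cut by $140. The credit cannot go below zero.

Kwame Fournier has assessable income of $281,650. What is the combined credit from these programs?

$9,410

Renter's Relief Credit: $281,650 is below the $285,200 cutoff, so the full $6,050 applies.
Commuter Credit: income exceeds $265,800 by $15,850, which is 16 full-or-partial $1,000 increments; reduction = 16 × $140 = $2,240, leaving $3,360.
Total: $6,050 + $3,360 = $9,410.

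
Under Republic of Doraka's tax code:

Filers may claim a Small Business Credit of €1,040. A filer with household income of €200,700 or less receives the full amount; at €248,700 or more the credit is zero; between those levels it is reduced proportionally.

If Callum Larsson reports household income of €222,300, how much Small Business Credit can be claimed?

Small Business Credit: €222,300 is €21,600 into a €48,000 phase-out range, leaving 26,400/48,000 of the credit: €1,040 × 26,400/48,000 = €572.

€572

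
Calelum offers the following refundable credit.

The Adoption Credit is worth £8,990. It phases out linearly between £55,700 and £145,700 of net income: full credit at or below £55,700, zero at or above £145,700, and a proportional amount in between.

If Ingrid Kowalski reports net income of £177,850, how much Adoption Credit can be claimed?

Adoption Credit: £177,850 is at or above £145,700, so the credit is £0.

£0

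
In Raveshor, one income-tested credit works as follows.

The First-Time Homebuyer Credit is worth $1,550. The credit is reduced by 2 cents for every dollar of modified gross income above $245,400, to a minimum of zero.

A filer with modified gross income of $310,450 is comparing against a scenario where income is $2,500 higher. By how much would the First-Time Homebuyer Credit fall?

$50

At $310,450 — 2% of the $65,050 excess over $245,400 is $1,301; credit = $1,550 − $1,301 = $249.
At $312,950 — 2% of the $67,550 excess over $245,400 is $1,351; credit = $1,550 − $1,351 = $199.
Lost: $249 − $199 = $50.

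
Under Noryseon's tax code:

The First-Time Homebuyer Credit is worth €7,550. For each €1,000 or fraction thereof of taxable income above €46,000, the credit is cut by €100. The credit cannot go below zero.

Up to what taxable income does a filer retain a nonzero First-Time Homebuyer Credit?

After 75 increments the reduction is 75 × €100 = €7,500, leaving €50; one more increment wipes it out. Increment 75 ends at excess 75 × €1,000 = €75,000, so the highest qualifying income is €46,000 + €75,000 = €121,000.

€121,000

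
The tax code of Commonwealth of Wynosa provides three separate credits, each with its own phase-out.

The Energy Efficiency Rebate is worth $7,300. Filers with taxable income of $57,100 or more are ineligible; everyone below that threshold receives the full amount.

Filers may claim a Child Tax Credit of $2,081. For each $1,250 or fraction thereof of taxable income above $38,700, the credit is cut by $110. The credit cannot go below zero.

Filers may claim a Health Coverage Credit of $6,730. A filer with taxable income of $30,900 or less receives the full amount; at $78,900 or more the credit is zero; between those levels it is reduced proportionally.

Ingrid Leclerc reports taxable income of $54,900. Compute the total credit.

Energy Efficiency Rebate: $54,900 is below the $57,100 cutoff, so the full $7,300 applies.
Child Tax Credit: income exceeds $38,700 by $16,200, which is 13 full-or-partial $1,250 increments; reduction = 13 × $110 = $1,430, leaving $651.
Health Coverage Credit: $54,900 is $24,000 into a $48,000 phase-out range, leaving 24,000/48,000 of the credit: $6,730 × 24,000/48,000 = $3,365.
Total: $7,300 + $651 + $3,365 = $11,316.

$11,316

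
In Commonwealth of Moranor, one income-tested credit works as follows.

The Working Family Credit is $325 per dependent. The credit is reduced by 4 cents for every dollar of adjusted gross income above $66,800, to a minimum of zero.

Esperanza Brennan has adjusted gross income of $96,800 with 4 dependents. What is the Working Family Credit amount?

Working Family Credit: base = 4 × $325 = $1,300. 4% of the $30,000 excess over $66,800 is $1,200; credit = $1,300 − $1,200 = $100.

$100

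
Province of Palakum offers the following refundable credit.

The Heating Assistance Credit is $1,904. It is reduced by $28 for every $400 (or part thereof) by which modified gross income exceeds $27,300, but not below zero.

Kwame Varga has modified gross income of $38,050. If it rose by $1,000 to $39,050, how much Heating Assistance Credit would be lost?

$84

At $38,050 — income exceeds $27,300 by $10,750, which is 27 full-or-partial $400 increments; reduction = 27 × $28 = $756, leaving $1,148.
At $39,050 — income exceeds $27,300 by $11,750, which is 30 full-or-partial $400 increments; reduction = 30 × $28 = $840, leaving $1,064.
Lost: $1,148 − $1,064 = $84.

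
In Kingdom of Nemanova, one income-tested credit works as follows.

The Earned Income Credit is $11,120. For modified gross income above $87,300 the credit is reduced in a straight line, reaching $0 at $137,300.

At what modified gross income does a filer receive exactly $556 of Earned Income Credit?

$134,800

$556 is 556/11,120 of the full $11,120, so 10,564/11,120 of the $50,000 range has been used: income = $87,300 + $50,000 × 10,564/11,120 = $134,800.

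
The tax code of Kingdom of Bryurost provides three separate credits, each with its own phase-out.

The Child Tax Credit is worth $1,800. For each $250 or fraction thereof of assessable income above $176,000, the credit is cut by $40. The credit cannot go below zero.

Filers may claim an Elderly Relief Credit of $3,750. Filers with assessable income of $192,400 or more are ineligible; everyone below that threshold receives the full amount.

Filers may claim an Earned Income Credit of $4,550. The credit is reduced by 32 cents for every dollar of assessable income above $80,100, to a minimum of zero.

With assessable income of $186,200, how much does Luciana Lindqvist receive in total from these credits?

Child Tax Credit: income exceeds $176,000 by $10,200, which is 41 full-or-partial $250 increments; reduction = 41 × $40 = $1,640, leaving $160.
Elderly Relief Credit: $186,200 is below the $192,400 cutoff, so the full $3,750 applies.
Earned Income Credit: 32% of the $106,100 excess over $80,100 is $33,952 ≥ base, so the credit is $0.
Total: $160 + $3,750 + $0 = $3,910.

$3,910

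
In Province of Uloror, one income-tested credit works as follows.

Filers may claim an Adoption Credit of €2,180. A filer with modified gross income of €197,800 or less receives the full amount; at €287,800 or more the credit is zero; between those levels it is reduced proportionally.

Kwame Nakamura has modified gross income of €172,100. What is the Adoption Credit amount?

Adoption Credit: €172,100 is at or below the €197,800 threshold, so the full €2,180 applies.

€2,180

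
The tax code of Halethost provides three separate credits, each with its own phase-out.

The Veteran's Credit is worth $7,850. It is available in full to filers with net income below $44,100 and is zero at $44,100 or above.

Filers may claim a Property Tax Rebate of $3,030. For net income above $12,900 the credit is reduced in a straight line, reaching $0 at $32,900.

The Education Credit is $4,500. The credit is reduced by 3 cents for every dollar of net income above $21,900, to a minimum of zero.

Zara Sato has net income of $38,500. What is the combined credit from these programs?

Veteran's Credit: $38,500 is below the $44,100 cutoff, so the full $7,850 applies.
Property Tax Rebate: $38,500 is at or above $32,900, so the credit is $0.
Education Credit: 3% of the $16,600 excess over $21,900 is $498; credit = $4,500 − $498 = $4,002.
Total: $7,850 + $0 + $4,002 = $11,852.

$11,852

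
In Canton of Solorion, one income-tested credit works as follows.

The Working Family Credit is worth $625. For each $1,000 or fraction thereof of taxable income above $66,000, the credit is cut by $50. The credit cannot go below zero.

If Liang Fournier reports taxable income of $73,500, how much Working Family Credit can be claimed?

$225

Working Family Credit: income exceeds $66,000 by $7,500, which is 8 full-or-partial $1,000 increments; reduction = 8 × $50 = $400, leaving $225.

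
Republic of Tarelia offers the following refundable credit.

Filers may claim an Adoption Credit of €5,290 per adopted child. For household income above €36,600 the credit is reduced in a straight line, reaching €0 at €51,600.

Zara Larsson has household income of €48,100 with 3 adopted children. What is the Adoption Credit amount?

Adoption Credit: base = 3 × €5,290 = €15,870. €48,100 is €11,500 into a €15,000 phase-out range, leaving 3,500/15,000 of the credit: €15,870 × 3,500/15,000 = €3,703.

€3,703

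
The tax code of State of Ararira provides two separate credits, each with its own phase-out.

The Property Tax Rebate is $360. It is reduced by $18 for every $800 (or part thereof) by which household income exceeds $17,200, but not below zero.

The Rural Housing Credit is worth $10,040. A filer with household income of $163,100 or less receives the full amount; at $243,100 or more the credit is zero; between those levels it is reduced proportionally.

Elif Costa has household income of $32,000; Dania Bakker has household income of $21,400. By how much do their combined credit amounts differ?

$234

Elif ($32,000): Property Tax Rebate: income exceeds $17,200 by $14,800, which is 19 full-or-partial $800 increments; reduction = 19 × $18 = $342, leaving $18. Rural Housing Credit: $32,000 is at or below the $163,100 threshold, so the full $10,040 applies. total $18 + $10,040 = $10,058
Dania ($21,400): Property Tax Rebate: income exceeds $17,200 by $4,200, which is 6 full-or-partial $800 increments; reduction = 6 × $18 = $108, leaving $252. Rural Housing Credit: $21,400 is at or below the $163,100 threshold, so the full $10,040 applies. total $252 + $10,040 = $10,292
Difference: |$10,058 − $10,292| = $234.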